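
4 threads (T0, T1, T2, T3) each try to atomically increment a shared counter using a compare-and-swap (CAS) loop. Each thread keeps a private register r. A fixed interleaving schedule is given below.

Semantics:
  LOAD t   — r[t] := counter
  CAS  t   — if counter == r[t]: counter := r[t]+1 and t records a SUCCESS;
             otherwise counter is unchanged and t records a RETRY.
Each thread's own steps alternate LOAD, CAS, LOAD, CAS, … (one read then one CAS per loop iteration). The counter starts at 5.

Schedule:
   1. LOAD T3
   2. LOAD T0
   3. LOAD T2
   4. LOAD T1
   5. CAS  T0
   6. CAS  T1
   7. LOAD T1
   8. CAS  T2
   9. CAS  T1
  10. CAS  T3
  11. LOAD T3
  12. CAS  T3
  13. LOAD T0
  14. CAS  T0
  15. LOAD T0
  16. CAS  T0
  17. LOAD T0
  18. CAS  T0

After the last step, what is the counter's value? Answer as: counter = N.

1. LOAD T3 → mem=5 r[T3]=5 [LOAD]
2. LOAD T0 → mem=5 r[T0]=5 [LOAD]
3. LOAD T2 → mem=5 r[T2]=5 [LOAD]
4. LOAD T1 → mem=5 r[T1]=5 [LOAD]
5. CAS T0 → mem=6 r[T0]=5 [OK]
6. CAS T1 → mem=6 r[T1]=5 [RETRY]
7. LOAD T1 → mem=6 r[T1]=6 [LOAD]
8. CAS T2 → mem=6 r[T2]=5 [RETRY]
9. CAS T1 → mem=7 r[T1]=6 [OK]
10. CAS T3 → mem=7 r[T3]=5 [RETRY]
11. LOAD T3 → mem=7 r[T3]=7 [LOAD]
12. CAS T3 → mem=8 r[T3]=7 [OK]
13. LOAD T0 → mem=8 r[T0]=8 [LOAD]
14. CAS T0 → mem=9 r[T0]=8 [OK]
15. LOAD T0 → mem=9 r[T0]=9 [LOAD]
16. CAS T0 → mem=10 r[T0]=9 [OK]
17. LOAD T0 → mem=10 r[T0]=10 [LOAD]
18. CAS T0 → mem=11 r[T0]=10 [OK]

counter = 11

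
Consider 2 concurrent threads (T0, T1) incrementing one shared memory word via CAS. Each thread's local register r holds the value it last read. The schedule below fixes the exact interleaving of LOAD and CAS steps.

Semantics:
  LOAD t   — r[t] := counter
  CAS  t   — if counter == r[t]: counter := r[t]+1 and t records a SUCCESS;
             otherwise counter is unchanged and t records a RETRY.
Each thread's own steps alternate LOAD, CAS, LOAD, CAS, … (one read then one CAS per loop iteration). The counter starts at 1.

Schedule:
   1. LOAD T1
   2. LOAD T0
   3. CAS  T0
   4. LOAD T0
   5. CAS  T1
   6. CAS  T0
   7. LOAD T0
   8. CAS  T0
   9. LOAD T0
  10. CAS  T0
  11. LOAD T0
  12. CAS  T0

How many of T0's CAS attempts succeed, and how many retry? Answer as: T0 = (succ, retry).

#1 T1 reads 1
#2 T0 reads 1
#3 T0 CAS(1→2) writes; counter now 2
#4 T0 reads 2
#5 T1 CAS(1→2) fails; counter now 2
#6 T0 CAS(2→3) writes; counter now 3
#7 T0 reads 3
#8 T0 CAS(3→4) writes; counter now 4
#9 T0 reads 4
#10 T0 CAS(4→5) writes; counter now 5
#11 T0 reads 5
#12 T0 CAS(5→6) writes; counter now 6

T0 = (5, 0)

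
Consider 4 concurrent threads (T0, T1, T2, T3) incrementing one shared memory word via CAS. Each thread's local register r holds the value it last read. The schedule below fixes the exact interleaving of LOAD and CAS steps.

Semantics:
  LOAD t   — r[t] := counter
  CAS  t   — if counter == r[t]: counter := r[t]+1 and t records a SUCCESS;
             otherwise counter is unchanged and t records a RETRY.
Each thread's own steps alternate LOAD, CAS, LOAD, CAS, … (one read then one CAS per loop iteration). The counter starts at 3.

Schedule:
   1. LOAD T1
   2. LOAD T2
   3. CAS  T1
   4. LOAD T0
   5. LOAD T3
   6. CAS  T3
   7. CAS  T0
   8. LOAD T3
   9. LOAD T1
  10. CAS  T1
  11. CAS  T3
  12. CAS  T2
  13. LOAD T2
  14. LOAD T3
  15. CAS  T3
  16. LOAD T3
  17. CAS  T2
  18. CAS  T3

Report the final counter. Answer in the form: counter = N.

1. LOAD T1 → mem=3 r[T1]=3 [LOAD]
2. LOAD T2 → mem=3 r[T2]=3 [LOAD]
3. CAS T1 → mem=4 r[T1]=3 [OK]
4. LOAD T0 → mem=4 r[T0]=4 [LOAD]
5. LOAD T3 → mem=4 r[T3]=4 [LOAD]
6. CAS T3 → mem=5 r[T3]=4 [OK]
7. CAS T0 → mem=5 r[T0]=4 [RETRY]
8. LOAD T3 → mem=5 r[T3]=5 [LOAD]
9. LOAD T1 → mem=5 r[T1]=5 [LOAD]
10. CAS T1 → mem=6 r[T1]=5 [OK]
11. CAS T3 → mem=6 r[T3]=5 [RETRY]
12. CAS T2 → mem=6 r[T2]=3 [RETRY]
13. LOAD T2 → mem=6 r[T2]=6 [LOAD]
14. LOAD T3 → mem=6 r[T3]=6 [LOAD]
15. CAS T3 → mem=7 r[T3]=6 [OK]
16. LOAD T3 → mem=7 r[T3]=7 [LOAD]
17. CAS T2 → mem=7 r[T2]=6 [RETRY]
18. CAS T3 → mem=8 r[T3]=7 [OK]

counter = 8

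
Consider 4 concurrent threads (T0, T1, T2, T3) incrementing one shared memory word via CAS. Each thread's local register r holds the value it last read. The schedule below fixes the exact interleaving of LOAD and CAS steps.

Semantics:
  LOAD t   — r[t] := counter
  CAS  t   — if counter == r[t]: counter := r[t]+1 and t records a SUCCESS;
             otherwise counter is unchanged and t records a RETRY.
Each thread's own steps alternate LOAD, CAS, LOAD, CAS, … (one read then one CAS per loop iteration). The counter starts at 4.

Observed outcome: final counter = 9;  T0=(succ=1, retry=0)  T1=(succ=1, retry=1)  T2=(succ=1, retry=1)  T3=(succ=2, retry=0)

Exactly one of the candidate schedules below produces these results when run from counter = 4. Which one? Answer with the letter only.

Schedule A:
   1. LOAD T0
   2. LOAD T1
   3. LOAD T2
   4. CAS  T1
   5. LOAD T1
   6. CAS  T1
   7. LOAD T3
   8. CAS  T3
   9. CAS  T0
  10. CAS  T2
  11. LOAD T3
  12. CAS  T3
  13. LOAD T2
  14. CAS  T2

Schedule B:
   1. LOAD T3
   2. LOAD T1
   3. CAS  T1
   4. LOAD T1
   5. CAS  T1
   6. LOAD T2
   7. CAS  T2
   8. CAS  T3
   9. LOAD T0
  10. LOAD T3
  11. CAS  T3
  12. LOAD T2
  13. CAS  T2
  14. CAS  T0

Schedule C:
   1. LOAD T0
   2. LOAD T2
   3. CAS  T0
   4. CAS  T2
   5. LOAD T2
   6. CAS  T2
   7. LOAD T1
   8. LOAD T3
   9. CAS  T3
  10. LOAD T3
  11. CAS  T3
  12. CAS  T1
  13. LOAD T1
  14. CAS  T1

Run C:
#1 T0 reads 4
#2 T2 reads 4
#3 T0 CAS(4→5) writes; counter now 5
#4 T2 CAS(4→5) fails; counter now 5
#5 T2 reads 5
#6 T2 CAS(5→6) writes; counter now 6
#7 T1 reads 6
#8 T3 reads 6
#9 T3 CAS(6→7) writes; counter now 7
#10 T3 reads 7
#11 T3 CAS(7→8) writes; counter now 8
#12 T1 CAS(6→7) fails; counter now 8
#13 T1 reads 8
#14 T1 CAS(8→9) writes; counter now 9

C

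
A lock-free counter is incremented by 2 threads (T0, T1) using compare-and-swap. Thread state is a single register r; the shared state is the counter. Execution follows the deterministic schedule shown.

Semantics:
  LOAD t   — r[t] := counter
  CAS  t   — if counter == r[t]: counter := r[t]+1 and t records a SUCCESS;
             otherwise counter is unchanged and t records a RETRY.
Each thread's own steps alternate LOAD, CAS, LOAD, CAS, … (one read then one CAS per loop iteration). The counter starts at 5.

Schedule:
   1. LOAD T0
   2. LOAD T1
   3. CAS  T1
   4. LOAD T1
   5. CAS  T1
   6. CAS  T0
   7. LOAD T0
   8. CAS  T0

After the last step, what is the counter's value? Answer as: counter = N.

#1 T0 reads 5
#2 T1 reads 5
#3 T1 CAS(5→6) writes; counter now 6
#4 T1 reads 6
#5 T1 CAS(6→7) writes; counter now 7
#6 T0 CAS(5→6) fails; counter now 7
#7 T0 reads 7
#8 T0 CAS(7→8) writes; counter now 8

counter = 8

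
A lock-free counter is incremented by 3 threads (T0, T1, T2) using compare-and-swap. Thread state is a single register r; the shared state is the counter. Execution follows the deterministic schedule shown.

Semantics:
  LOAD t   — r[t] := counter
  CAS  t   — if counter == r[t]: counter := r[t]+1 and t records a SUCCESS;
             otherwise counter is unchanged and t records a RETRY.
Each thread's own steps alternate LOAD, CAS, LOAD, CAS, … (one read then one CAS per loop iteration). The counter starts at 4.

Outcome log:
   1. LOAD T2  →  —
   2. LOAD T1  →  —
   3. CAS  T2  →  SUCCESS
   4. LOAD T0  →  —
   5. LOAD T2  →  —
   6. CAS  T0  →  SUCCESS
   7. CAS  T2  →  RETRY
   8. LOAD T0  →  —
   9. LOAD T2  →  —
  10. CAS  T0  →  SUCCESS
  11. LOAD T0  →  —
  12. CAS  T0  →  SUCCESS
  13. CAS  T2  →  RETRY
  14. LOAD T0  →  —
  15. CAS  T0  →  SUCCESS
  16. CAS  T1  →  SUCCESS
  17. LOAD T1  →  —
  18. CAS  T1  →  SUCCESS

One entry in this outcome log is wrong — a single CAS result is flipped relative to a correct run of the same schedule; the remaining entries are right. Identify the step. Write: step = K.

step = 16

Reference trace:
1. LOAD T2 → mem=4 r[T2]=4 [LOAD]
2. LOAD T1 → mem=4 r[T1]=4 [LOAD]
3. CAS T2 → mem=5 r[T2]=4 [OK]
4. LOAD T0 → mem=5 r[T0]=5 [LOAD]
5. LOAD T2 → mem=5 r[T2]=5 [LOAD]
6. CAS T0 → mem=6 r[T0]=5 [OK]
7. CAS T2 → mem=6 r[T2]=5 [RETRY]
8. LOAD T0 → mem=6 r[T0]=6 [LOAD]
9. LOAD T2 → mem=6 r[T2]=6 [LOAD]
10. CAS T0 → mem=7 r[T0]=6 [OK]
11. LOAD T0 → mem=7 r[T0]=7 [LOAD]
12. CAS T0 → mem=8 r[T0]=7 [OK]
13. CAS T2 → mem=8 r[T2]=6 [RETRY]
14. LOAD T0 → mem=8 r[T0]=8 [LOAD]
15. CAS T0 → mem=9 r[T0]=8 [OK]
16. CAS T1 → mem=9 r[T1]=4 [RETRY]
17. LOAD T1 → mem=9 r[T1]=9 [LOAD]
18. CAS T1 → mem=10 r[T1]=9 [OK]
Log disagrees first at step 16.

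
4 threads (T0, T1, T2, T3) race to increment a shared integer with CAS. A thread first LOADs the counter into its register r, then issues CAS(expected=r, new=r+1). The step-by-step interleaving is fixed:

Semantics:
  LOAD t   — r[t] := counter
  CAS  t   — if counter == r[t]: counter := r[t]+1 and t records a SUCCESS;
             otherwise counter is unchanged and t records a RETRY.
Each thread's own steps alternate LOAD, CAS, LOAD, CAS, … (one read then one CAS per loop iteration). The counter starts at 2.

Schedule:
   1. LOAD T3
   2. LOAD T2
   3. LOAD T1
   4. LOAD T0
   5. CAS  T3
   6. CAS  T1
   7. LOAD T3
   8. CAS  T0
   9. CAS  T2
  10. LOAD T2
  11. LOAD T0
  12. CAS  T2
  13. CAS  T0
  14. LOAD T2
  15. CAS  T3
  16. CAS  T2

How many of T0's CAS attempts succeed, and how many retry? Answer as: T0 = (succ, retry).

step 1: T3 LOAD ⇒ load; ctr=2 reg=2
step 2: T2 LOAD ⇒ load; ctr=2 reg=2
step 3: T1 LOAD ⇒ load; ctr=2 reg=2
step 4: T0 LOAD ⇒ load; ctr=2 reg=2
step 5: T3 CAS ⇒ ok; ctr=3 reg=2
step 6: T1 CAS ⇒ retry; ctr=3 reg=2
step 7: T3 LOAD ⇒ load; ctr=3 reg=3
step 8: T0 CAS ⇒ retry; ctr=3 reg=2
step 9: T2 CAS ⇒ retry; ctr=3 reg=2
step 10: T2 LOAD ⇒ load; ctr=3 reg=3
step 11: T0 LOAD ⇒ load; ctr=3 reg=3
step 12: T2 CAS ⇒ ok; ctr=4 reg=3
step 13: T0 CAS ⇒ retry; ctr=4 reg=3
step 14: T2 LOAD ⇒ load; ctr=4 reg=4
step 15: T3 CAS ⇒ retry; ctr=4 reg=3
step 16: T2 CAS ⇒ ok; ctr=5 reg=4

T0 = (0, 2)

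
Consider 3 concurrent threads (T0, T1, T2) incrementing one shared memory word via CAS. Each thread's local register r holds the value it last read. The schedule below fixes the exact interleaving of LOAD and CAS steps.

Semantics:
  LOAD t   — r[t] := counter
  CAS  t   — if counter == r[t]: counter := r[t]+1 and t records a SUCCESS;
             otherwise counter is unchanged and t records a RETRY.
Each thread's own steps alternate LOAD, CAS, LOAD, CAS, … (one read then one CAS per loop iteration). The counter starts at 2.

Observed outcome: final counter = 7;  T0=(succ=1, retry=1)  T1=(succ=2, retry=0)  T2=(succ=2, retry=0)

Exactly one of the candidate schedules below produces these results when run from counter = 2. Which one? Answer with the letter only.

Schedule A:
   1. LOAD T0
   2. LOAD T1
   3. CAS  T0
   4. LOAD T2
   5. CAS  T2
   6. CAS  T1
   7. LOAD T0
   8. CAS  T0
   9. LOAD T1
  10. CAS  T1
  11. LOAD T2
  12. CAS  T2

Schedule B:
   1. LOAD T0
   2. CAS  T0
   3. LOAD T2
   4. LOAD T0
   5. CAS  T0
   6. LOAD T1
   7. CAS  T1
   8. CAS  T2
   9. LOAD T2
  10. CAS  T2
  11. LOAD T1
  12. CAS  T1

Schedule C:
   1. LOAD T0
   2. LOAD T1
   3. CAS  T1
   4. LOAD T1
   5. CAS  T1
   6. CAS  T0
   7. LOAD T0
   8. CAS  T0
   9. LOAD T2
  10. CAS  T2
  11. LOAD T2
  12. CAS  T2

Simulating candidate C:
step 1: T0 LOAD ⇒ load; ctr=2 reg=2
step 2: T1 LOAD ⇒ load; ctr=2 reg=2
step 3: T1 CAS ⇒ ok; ctr=3 reg=2
step 4: T1 LOAD ⇒ load; ctr=3 reg=3
step 5: T1 CAS ⇒ ok; ctr=4 reg=3
step 6: T0 CAS ⇒ retry; ctr=4 reg=2
step 7: T0 LOAD ⇒ load; ctr=4 reg=4
step 8: T0 CAS ⇒ ok; ctr=5 reg=4
step 9: T2 LOAD ⇒ load; ctr=5 reg=5
step 10: T2 CAS ⇒ ok; ctr=6 reg=5
step 11: T2 LOAD ⇒ load; ctr=6 reg=6
step 12: T2 CAS ⇒ ok; ctr=7 reg=6

C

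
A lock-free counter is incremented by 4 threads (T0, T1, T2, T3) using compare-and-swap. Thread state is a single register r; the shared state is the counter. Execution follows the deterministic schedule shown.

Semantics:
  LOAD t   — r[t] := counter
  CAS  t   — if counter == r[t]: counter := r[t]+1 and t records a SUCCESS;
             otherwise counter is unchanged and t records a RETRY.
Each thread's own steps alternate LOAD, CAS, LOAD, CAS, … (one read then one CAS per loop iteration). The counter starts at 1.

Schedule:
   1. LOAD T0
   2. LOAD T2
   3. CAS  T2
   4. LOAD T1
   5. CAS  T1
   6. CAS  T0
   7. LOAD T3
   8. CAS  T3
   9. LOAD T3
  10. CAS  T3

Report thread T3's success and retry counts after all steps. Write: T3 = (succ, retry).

T3 = (2, 0)

#1 T0 reads 1
#2 T2 reads 1
#3 T2 CAS(1→2) writes; counter now 2
#4 T1 reads 2
#5 T1 CAS(2→3) writes; counter now 3
#6 T0 CAS(1→2) fails; counter now 3
#7 T3 reads 3
#8 T3 CAS(3→4) writes; counter now 4
#9 T3 reads 4
#10 T3 CAS(4→5) writes; counter now 5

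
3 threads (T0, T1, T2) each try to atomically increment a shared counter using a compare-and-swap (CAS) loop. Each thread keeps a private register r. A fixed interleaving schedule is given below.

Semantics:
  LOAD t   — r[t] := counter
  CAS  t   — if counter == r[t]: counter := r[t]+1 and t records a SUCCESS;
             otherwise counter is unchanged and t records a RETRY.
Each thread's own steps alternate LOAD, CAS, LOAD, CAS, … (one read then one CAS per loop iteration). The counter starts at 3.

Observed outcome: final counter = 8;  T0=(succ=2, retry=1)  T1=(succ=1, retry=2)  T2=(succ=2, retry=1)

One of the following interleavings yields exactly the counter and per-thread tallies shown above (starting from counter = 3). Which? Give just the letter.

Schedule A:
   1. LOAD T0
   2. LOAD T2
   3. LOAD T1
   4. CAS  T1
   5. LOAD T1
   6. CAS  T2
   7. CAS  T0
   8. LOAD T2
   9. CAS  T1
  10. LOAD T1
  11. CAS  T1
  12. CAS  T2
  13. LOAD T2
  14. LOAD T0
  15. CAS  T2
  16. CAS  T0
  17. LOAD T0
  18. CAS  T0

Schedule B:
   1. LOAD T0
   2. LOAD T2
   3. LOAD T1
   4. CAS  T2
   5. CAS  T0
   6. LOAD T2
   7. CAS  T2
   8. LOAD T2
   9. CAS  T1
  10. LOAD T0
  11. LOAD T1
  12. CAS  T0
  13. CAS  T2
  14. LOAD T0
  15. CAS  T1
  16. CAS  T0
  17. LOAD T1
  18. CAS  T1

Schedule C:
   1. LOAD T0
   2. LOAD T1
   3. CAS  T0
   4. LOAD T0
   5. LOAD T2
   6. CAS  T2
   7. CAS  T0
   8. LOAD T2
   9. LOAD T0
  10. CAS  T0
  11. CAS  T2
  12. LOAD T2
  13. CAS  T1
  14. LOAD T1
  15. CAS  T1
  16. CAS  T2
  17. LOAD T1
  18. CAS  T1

B

Simulating candidate B:
step 1: T0 LOAD ⇒ load; ctr=3 reg=3
step 2: T2 LOAD ⇒ load; ctr=3 reg=3
step 3: T1 LOAD ⇒ load; ctr=3 reg=3
step 4: T2 CAS ⇒ ok; ctr=4 reg=3
step 5: T0 CAS ⇒ retry; ctr=4 reg=3
step 6: T2 LOAD ⇒ load; ctr=4 reg=4
step 7: T2 CAS ⇒ ok; ctr=5 reg=4
step 8: T2 LOAD ⇒ load; ctr=5 reg=5
step 9: T1 CAS ⇒ retry; ctr=5 reg=3
step 10: T0 LOAD ⇒ load; ctr=5 reg=5
step 11: T1 LOAD ⇒ load; ctr=5 reg=5
step 12: T0 CAS ⇒ ok; ctr=6 reg=5
step 13: T2 CAS ⇒ retry; ctr=6 reg=5
step 14: T0 LOAD ⇒ load; ctr=6 reg=6
step 15: T1 CAS ⇒ retry; ctr=6 reg=5
step 16: T0 CAS ⇒ ok; ctr=7 reg=6
step 17: T1 LOAD ⇒ load; ctr=7 reg=7
step 18: T1 CAS ⇒ ok; ctr=8 reg=7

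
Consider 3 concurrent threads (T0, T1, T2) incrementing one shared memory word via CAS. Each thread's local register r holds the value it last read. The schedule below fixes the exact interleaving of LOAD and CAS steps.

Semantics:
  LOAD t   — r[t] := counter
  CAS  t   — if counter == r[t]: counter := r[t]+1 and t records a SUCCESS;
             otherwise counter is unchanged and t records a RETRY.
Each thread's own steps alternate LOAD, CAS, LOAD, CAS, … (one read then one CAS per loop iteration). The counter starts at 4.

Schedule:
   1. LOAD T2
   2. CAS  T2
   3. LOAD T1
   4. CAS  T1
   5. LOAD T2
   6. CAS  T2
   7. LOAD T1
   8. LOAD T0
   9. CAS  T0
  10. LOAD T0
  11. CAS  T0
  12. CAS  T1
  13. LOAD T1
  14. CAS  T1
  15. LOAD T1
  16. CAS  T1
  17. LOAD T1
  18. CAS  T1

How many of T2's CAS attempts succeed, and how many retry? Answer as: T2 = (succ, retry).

   1) LOAD T2:  M=4  r_T2=4
   2) CAS  T2:  M=5  r_T2=4 ✓
   3) LOAD T1:  M=5  r_T1=5
   4) CAS  T1:  M=6  r_T1=5 ✓
   5) LOAD T2:  M=6  r_T2=6
   6) CAS  T2:  M=7  r_T2=6 ✓
   7) LOAD T1:  M=7  r_T1=7
   8) LOAD T0:  M=7  r_T0=7
   9) CAS  T0:  M=8  r_T0=7 ✓
  10) LOAD T0:  M=8  r_T0=8
  11) CAS  T0:  M=9  r_T0=8 ✓
  12) CAS  T1:  M=9  r_T1=7 ✗
  13) LOAD T1:  M=9  r_T1=9
  14) CAS  T1:  M=10  r_T1=9 ✓
  15) LOAD T1:  M=10  r_T1=10
  16) CAS  T1:  M=11  r_T1=10 ✓
  17) LOAD T1:  M=11  r_T1=11
  18) CAS  T1:  M=12  r_T1=11 ✓

T2 = (2, 0)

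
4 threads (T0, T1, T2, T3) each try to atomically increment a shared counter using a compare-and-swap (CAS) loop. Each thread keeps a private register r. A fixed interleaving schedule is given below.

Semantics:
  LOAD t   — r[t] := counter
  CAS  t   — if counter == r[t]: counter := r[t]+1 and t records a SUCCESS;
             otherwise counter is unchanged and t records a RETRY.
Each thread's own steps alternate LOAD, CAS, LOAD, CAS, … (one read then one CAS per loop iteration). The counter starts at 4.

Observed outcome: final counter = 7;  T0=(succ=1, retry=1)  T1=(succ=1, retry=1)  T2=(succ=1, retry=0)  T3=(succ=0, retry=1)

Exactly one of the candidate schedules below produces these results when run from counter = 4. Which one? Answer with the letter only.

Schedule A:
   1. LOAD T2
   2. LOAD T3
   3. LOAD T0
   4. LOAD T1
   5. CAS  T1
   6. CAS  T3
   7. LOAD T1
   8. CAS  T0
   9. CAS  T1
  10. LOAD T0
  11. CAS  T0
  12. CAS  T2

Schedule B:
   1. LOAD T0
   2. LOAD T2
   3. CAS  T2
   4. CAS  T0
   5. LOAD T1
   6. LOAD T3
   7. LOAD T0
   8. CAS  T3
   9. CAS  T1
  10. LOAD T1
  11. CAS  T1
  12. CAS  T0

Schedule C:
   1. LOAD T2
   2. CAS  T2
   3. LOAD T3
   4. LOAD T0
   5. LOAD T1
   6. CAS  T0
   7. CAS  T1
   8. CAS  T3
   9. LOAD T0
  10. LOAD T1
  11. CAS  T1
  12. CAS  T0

C

Simulating candidate C:
T2 LOAD — after: cnt=4, r=4 — load
T2 CAS — after: cnt=5, r=4 — ok
T3 LOAD — after: cnt=5, r=5 — load
T0 LOAD — after: cnt=5, r=5 — load
T1 LOAD — after: cnt=5, r=5 — load
T0 CAS — after: cnt=6, r=5 — ok
T1 CAS — after: cnt=6, r=5 — retry
T3 CAS — after: cnt=6, r=5 — retry
T0 LOAD — after: cnt=6, r=6 — load
T1 LOAD — after: cnt=6, r=6 — load
T1 CAS — after: cnt=7, r=6 — ok
T0 CAS — after: cnt=7, r=6 — retry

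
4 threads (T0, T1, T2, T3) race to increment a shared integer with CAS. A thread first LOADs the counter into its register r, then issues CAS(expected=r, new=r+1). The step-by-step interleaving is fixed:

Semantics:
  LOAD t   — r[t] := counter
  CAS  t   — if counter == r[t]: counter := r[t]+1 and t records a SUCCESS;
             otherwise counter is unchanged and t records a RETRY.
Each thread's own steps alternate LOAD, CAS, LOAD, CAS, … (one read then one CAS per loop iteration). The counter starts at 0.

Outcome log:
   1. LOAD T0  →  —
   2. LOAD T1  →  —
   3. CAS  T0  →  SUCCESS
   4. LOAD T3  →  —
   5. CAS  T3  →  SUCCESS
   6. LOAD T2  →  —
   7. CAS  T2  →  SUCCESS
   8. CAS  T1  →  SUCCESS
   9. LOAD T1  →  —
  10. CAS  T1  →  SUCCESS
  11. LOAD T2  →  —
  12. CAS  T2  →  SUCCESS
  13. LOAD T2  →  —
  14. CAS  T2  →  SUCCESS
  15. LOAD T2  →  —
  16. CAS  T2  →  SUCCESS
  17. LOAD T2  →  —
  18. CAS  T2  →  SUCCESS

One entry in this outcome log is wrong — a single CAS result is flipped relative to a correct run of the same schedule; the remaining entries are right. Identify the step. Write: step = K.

Re-executing:
1. LOAD T0 → mem=0 r[T0]=0 [LOAD]
2. LOAD T1 → mem=0 r[T1]=0 [LOAD]
3. CAS T0 → mem=1 r[T0]=0 [OK]
4. LOAD T3 → mem=1 r[T3]=1 [LOAD]
5. CAS T3 → mem=2 r[T3]=1 [OK]
6. LOAD T2 → mem=2 r[T2]=2 [LOAD]
7. CAS T2 → mem=3 r[T2]=2 [OK]
8. CAS T1 → mem=3 r[T1]=0 [RETRY]
9. LOAD T1 → mem=3 r[T1]=3 [LOAD]
10. CAS T1 → mem=4 r[T1]=3 [OK]
11. LOAD T2 → mem=4 r[T2]=4 [LOAD]
12. CAS T2 → mem=5 r[T2]=4 [OK]
13. LOAD T2 → mem=5 r[T2]=5 [LOAD]
14. CAS T2 → mem=6 r[T2]=5 [OK]
15. LOAD T2 → mem=6 r[T2]=6 [LOAD]
16. CAS T2 → mem=7 r[T2]=6 [OK]
17. LOAD T2 → mem=7 r[T2]=7 [LOAD]
18. CAS T2 → mem=8 r[T2]=7 [OK]
Mismatch at 8.

step = 8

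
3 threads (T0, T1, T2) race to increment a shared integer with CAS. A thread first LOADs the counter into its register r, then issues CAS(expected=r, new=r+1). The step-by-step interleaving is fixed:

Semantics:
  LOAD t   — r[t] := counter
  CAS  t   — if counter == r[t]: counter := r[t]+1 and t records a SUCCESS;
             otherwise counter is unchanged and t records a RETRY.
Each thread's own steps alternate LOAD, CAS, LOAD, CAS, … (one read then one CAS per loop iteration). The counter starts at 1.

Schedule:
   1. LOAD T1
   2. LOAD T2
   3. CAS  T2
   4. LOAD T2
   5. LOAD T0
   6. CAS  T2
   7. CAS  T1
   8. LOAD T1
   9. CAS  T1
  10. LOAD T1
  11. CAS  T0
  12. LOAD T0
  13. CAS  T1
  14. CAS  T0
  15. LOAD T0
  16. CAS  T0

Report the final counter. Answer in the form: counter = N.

[1] T1.load  rd  (counter 1, T1.r 1)
[2] T2.load  rd  (counter 1, T2.r 1)
[3] T2.cas  hit  (counter 2, T2.r 1)
[4] T2.load  rd  (counter 2, T2.r 2)
[5] T0.load  rd  (counter 2, T0.r 2)
[6] T2.cas  hit  (counter 3, T2.r 2)
[7] T1.cas  miss  (counter 3, T1.r 1)
[8] T1.load  rd  (counter 3, T1.r 3)
[9] T1.cas  hit  (counter 4, T1.r 3)
[10] T1.load  rd  (counter 4, T1.r 4)
[11] T0.cas  miss  (counter 4, T0.r 2)
[12] T0.load  rd  (counter 4, T0.r 4)
[13] T1.cas  hit  (counter 5, T1.r 4)
[14] T0.cas  miss  (counter 5, T0.r 4)
[15] T0.load  rd  (counter 5, T0.r 5)
[16] T0.cas  hit  (counter 6, T0.r 5)

counter = 6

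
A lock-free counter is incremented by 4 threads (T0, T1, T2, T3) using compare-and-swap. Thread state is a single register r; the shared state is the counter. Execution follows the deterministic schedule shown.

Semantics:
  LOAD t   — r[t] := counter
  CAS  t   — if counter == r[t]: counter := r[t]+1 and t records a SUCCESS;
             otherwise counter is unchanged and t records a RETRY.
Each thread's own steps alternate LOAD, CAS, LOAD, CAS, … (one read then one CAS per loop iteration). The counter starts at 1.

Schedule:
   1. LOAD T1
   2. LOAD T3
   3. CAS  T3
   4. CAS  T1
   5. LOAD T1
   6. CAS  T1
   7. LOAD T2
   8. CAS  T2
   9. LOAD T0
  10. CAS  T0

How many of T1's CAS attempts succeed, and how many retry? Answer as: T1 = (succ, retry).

T1 = (1, 1)

T1 LOAD — after: cnt=1, r=1 — load
T3 LOAD — after: cnt=1, r=1 — load
T3 CAS — after: cnt=2, r=1 — ok
T1 CAS — after: cnt=2, r=1 — retry
T1 LOAD — after: cnt=2, r=2 — load
T1 CAS — after: cnt=3, r=2 — ok
T2 LOAD — after: cnt=3, r=3 — load
T2 CAS — after: cnt=4, r=3 — ok
T0 LOAD — after: cnt=4, r=4 — load
T0 CAS — after: cnt=5, r=4 — ok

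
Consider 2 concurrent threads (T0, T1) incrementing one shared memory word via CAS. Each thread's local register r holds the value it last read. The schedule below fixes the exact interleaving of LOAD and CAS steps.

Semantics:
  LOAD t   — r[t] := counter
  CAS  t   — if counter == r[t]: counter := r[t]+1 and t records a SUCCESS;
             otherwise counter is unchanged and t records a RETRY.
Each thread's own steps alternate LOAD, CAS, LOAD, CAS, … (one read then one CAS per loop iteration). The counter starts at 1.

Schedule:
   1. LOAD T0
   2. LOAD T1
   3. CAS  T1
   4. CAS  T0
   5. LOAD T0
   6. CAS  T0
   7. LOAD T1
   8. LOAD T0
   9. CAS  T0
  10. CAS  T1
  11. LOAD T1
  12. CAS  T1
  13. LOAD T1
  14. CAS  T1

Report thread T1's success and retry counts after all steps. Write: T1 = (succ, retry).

   1) LOAD T0:  M=1  r_T0=1
   2) LOAD T1:  M=1  r_T1=1
   3) CAS  T1:  M=2  r_T1=1 ✓
   4) CAS  T0:  M=2  r_T0=1 ✗
   5) LOAD T0:  M=2  r_T0=2
   6) CAS  T0:  M=3  r_T0=2 ✓
   7) LOAD T1:  M=3  r_T1=3
   8) LOAD T0:  M=3  r_T0=3
   9) CAS  T0:  M=4  r_T0=3 ✓
  10) CAS  T1:  M=4  r_T1=3 ✗
  11) LOAD T1:  M=4  r_T1=4
  12) CAS  T1:  M=5  r_T1=4 ✓
  13) LOAD T1:  M=5  r_T1=5
  14) CAS  T1:  M=6  r_T1=5 ✓

T1 = (3, 1)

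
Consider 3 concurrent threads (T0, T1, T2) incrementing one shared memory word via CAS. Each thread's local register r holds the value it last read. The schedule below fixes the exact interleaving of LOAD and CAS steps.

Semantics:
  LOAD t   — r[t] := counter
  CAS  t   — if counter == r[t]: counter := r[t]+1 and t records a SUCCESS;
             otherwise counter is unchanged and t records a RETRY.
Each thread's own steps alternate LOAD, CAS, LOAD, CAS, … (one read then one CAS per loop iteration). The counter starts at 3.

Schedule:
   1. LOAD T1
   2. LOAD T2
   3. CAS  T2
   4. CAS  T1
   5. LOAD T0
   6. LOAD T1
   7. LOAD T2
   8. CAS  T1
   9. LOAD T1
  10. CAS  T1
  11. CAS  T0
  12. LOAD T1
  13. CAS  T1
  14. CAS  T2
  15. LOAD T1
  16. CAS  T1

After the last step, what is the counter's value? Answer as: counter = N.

[1] T1.load  rd  (counter 3, T1.r 3)
[2] T2.load  rd  (counter 3, T2.r 3)
[3] T2.cas  hit  (counter 4, T2.r 3)
[4] T1.cas  miss  (counter 4, T1.r 3)
[5] T0.load  rd  (counter 4, T0.r 4)
[6] T1.load  rd  (counter 4, T1.r 4)
[7] T2.load  rd  (counter 4, T2.r 4)
[8] T1.cas  hit  (counter 5, T1.r 4)
[9] T1.load  rd  (counter 5, T1.r 5)
[10] T1.cas  hit  (counter 6, T1.r 5)
[11] T0.cas  miss  (counter 6, T0.r 4)
[12] T1.load  rd  (counter 6, T1.r 6)
[13] T1.cas  hit  (counter 7, T1.r 6)
[14] T2.cas  miss  (counter 7, T2.r 4)
[15] T1.load  rd  (counter 7, T1.r 7)
[16] T1.cas  hit  (counter 8, T1.r 7)

counter = 8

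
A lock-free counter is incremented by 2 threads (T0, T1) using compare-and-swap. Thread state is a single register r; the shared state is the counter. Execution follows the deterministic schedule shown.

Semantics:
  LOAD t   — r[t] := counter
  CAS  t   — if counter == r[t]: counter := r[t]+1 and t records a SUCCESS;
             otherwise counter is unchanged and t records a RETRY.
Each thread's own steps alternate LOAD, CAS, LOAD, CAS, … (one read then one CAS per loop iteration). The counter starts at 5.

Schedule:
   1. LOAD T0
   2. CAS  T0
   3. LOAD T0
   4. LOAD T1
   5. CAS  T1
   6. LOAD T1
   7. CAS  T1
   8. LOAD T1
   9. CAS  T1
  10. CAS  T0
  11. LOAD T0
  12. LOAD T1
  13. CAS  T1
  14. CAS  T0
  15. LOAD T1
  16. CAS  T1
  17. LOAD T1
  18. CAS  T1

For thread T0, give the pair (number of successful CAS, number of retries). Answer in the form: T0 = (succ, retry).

T0 LOAD — after: cnt=5, r=5 — load
T0 CAS — after: cnt=6, r=5 — ok
T0 LOAD — after: cnt=6, r=6 — load
T1 LOAD — after: cnt=6, r=6 — load
T1 CAS — after: cnt=7, r=6 — ok
T1 LOAD — after: cnt=7, r=7 — load
T1 CAS — after: cnt=8, r=7 — ok
T1 LOAD — after: cnt=8, r=8 — load
T1 CAS — after: cnt=9, r=8 — ok
T0 CAS — after: cnt=9, r=6 — retry
T0 LOAD — after: cnt=9, r=9 — load
T1 LOAD — after: cnt=9, r=9 — load
T1 CAS — after: cnt=10, r=9 — ok
T0 CAS — after: cnt=10, r=9 — retry
T1 LOAD — after: cnt=10, r=10 — load
T1 CAS — after: cnt=11, r=10 — ok
T1 LOAD — after: cnt=11, r=11 — load
T1 CAS — after: cnt=12, r=11 — ok

T0 = (1, 2)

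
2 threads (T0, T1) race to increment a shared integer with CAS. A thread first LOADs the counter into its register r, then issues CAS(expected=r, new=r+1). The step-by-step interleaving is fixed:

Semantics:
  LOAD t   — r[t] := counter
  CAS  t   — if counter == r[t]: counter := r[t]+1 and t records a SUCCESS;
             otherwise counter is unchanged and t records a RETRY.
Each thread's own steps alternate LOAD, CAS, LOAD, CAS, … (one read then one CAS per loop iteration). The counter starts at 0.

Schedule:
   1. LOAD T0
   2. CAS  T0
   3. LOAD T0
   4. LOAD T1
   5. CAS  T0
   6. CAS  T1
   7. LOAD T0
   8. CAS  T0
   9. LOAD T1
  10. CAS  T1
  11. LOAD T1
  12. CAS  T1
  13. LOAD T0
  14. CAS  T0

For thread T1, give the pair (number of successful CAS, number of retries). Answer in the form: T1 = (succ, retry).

   1) LOAD T0:  M=0  r_T0=0
   2) CAS  T0:  M=1  r_T0=0 ✓
   3) LOAD T0:  M=1  r_T0=1
   4) LOAD T1:  M=1  r_T1=1
   5) CAS  T0:  M=2  r_T0=1 ✓
   6) CAS  T1:  M=2  r_T1=1 ✗
   7) LOAD T0:  M=2  r_T0=2
   8) CAS  T0:  M=3  r_T0=2 ✓
   9) LOAD T1:  M=3  r_T1=3
  10) CAS  T1:  M=4  r_T1=3 ✓
  11) LOAD T1:  M=4  r_T1=4
  12) CAS  T1:  M=5  r_T1=4 ✓
  13) LOAD T0:  M=5  r_T0=5
  14) CAS  T0:  M=6  r_T0=5 ✓

T1 = (2, 1)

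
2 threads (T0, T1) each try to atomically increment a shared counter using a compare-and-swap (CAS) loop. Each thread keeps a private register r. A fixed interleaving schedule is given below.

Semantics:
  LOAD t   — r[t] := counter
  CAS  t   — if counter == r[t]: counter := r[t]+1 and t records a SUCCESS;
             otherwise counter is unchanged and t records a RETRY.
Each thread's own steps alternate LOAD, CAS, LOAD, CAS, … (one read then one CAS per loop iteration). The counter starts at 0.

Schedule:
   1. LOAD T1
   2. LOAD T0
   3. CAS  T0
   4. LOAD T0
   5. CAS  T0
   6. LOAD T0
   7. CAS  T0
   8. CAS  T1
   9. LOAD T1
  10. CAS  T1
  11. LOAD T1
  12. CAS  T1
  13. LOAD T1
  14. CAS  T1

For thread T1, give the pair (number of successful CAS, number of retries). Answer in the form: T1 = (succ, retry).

T1 = (3, 1)

T1 LOAD — after: cnt=0, r=0 — load
T0 LOAD — after: cnt=0, r=0 — load
T0 CAS — after: cnt=1, r=0 — ok
T0 LOAD — after: cnt=1, r=1 — load
T0 CAS — after: cnt=2, r=1 — ok
T0 LOAD — after: cnt=2, r=2 — load
T0 CAS — after: cnt=3, r=2 — ok
T1 CAS — after: cnt=3, r=0 — retry
T1 LOAD — after: cnt=3, r=3 — load
T1 CAS — after: cnt=4, r=3 — ok
T1 LOAD — after: cnt=4, r=4 — load
T1 CAS — after: cnt=5, r=4 — ok
T1 LOAD — after: cnt=5, r=5 — load
T1 CAS — after: cnt=6, r=5 — ok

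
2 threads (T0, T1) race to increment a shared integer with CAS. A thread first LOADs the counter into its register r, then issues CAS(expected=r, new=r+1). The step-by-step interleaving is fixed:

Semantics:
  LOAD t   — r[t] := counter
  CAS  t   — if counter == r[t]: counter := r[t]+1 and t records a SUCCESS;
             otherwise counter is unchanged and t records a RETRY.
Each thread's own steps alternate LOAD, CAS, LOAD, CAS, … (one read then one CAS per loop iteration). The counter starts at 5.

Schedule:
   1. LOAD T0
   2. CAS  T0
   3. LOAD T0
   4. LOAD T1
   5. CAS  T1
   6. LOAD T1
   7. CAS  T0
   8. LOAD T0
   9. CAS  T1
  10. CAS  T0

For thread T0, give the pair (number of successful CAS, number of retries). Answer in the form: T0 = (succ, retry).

T0 = (1, 2)

   1) LOAD T0:  M=5  r_T0=5
   2) CAS  T0:  M=6  r_T0=5 ✓
   3) LOAD T0:  M=6  r_T0=6
   4) LOAD T1:  M=6  r_T1=6
   5) CAS  T1:  M=7  r_T1=6 ✓
   6) LOAD T1:  M=7  r_T1=7
   7) CAS  T0:  M=7  r_T0=6 ✗
   8) LOAD T0:  M=7  r_T0=7
   9) CAS  T1:  M=8  r_T1=7 ✓
  10) CAS  T0:  M=8  r_T0=7 ✗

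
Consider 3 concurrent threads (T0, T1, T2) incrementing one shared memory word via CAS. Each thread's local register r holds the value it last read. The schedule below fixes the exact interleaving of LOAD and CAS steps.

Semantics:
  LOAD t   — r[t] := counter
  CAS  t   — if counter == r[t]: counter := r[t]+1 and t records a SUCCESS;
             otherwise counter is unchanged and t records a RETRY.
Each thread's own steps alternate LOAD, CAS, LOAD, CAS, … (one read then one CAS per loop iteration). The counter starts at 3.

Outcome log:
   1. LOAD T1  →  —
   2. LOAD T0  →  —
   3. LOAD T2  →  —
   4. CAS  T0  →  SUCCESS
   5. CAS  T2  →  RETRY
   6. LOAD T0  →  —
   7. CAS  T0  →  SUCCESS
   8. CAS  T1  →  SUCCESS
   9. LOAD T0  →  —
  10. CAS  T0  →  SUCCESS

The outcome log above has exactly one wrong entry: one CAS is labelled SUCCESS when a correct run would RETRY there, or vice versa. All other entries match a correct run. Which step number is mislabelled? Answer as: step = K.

step = 8

Re-executing:
#1 T1 reads 3
#2 T0 reads 3
#3 T2 reads 3
#4 T0 CAS(3→4) writes; counter now 4
#5 T2 CAS(3→4) fails; counter now 4
#6 T0 reads 4
#7 T0 CAS(4→5) writes; counter now 5
#8 T1 CAS(3→4) fails; counter now 5
#9 T0 reads 5
#10 T0 CAS(5→6) writes; counter now 6
Mismatch at 8.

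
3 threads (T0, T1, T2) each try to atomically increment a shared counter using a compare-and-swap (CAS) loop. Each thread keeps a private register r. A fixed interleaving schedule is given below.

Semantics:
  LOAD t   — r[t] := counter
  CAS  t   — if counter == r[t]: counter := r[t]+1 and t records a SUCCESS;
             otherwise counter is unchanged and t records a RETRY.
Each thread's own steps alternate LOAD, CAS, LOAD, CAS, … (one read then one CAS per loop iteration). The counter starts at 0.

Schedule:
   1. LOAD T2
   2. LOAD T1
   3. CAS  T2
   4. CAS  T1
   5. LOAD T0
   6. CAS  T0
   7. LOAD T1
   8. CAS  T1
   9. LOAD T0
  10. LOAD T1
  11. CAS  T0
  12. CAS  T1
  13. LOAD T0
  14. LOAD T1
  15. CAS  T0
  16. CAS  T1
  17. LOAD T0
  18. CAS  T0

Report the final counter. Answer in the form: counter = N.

   1) LOAD T2:  M=0  r_T2=0
   2) LOAD T1:  M=0  r_T1=0
   3) CAS  T2:  M=1  r_T2=0 ✓
   4) CAS  T1:  M=1  r_T1=0 ✗
   5) LOAD T0:  M=1  r_T0=1
   6) CAS  T0:  M=2  r_T0=1 ✓
   7) LOAD T1:  M=2  r_T1=2
   8) CAS  T1:  M=3  r_T1=2 ✓
   9) LOAD T0:  M=3  r_T0=3
  10) LOAD T1:  M=3  r_T1=3
  11) CAS  T0:  M=4  r_T0=3 ✓
  12) CAS  T1:  M=4  r_T1=3 ✗
  13) LOAD T0:  M=4  r_T0=4
  14) LOAD T1:  M=4  r_T1=4
  15) CAS  T0:  M=5  r_T0=4 ✓
  16) CAS  T1:  M=5  r_T1=4 ✗
  17) LOAD T0:  M=5  r_T0=5
  18) CAS  T0:  M=6  r_T0=5 ✓

counter = 6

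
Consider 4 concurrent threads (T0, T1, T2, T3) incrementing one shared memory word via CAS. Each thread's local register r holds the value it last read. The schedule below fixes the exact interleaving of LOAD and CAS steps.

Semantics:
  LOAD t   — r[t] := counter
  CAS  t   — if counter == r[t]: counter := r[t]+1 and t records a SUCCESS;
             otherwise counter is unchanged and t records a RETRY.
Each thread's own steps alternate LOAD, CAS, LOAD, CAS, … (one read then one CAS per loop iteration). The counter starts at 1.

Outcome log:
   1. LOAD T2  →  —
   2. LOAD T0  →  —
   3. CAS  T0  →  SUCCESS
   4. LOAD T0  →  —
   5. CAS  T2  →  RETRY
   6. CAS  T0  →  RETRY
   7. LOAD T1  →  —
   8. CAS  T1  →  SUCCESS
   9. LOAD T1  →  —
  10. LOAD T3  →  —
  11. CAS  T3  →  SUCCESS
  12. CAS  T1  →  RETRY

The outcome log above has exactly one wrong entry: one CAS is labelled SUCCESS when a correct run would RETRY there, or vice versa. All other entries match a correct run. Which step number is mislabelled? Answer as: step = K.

step = 6

Re-executing:
[1] T2.load  rd  (counter 1, T2.r 1)
[2] T0.load  rd  (counter 1, T0.r 1)
[3] T0.cas  hit  (counter 2, T0.r 1)
[4] T0.load  rd  (counter 2, T0.r 2)
[5] T2.cas  miss  (counter 2, T2.r 1)
[6] T0.cas  hit  (counter 3, T0.r 2)
[7] T1.load  rd  (counter 3, T1.r 3)
[8] T1.cas  hit  (counter 4, T1.r 3)
[9] T1.load  rd  (counter 4, T1.r 4)
[10] T3.load  rd  (counter 4, T3.r 4)
[11] T3.cas  hit  (counter 5, T3.r 4)
[12] T1.cas  miss  (counter 5, T1.r 4)
Mismatch at 6.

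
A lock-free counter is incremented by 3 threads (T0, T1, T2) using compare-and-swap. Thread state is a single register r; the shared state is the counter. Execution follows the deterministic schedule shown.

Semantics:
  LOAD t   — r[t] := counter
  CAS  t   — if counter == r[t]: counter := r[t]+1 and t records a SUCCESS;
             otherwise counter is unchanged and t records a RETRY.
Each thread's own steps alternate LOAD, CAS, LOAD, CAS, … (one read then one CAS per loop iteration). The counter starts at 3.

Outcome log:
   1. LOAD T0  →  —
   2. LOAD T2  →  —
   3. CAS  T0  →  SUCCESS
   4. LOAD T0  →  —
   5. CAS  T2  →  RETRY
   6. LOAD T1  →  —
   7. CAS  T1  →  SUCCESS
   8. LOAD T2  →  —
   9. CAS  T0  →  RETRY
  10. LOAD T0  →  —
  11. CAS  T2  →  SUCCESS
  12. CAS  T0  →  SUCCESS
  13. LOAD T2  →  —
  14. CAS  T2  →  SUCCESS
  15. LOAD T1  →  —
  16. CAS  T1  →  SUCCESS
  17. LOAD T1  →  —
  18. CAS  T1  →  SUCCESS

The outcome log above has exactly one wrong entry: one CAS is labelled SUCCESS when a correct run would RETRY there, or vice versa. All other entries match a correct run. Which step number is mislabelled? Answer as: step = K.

step = 12

Re-executing:
T0 LOAD — after: cnt=3, r=3 — load
T2 LOAD — after: cnt=3, r=3 — load
T0 CAS — after: cnt=4, r=3 — ok
T0 LOAD — after: cnt=4, r=4 — load
T2 CAS — after: cnt=4, r=3 — retry
T1 LOAD — after: cnt=4, r=4 — load
T1 CAS — after: cnt=5, r=4 — ok
T2 LOAD — after: cnt=5, r=5 — load
T0 CAS — after: cnt=5, r=4 — retry
T0 LOAD — after: cnt=5, r=5 — load
T2 CAS — after: cnt=6, r=5 — ok
T0 CAS — after: cnt=6, r=5 — retry
T2 LOAD — after: cnt=6, r=6 — load
T2 CAS — after: cnt=7, r=6 — ok
T1 LOAD — after: cnt=7, r=7 — load
T1 CAS — after: cnt=8, r=7 — ok
T1 LOAD — after: cnt=8, r=8 — load
T1 CAS — after: cnt=9, r=8 — ok
Log disagrees first at step 12.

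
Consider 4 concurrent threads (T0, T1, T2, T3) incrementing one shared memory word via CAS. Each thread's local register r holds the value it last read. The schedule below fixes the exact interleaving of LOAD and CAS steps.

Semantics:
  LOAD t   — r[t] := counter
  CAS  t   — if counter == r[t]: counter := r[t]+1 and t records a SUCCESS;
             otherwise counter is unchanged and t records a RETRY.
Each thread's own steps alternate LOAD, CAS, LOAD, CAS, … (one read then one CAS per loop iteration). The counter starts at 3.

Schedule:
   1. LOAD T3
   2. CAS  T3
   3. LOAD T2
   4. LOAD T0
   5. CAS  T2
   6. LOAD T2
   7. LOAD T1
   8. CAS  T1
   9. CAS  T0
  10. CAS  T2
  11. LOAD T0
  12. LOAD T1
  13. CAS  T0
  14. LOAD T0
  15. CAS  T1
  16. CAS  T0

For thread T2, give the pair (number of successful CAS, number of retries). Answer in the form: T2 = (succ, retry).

[1] T3.load  rd  (counter 3, T3.r 3)
[2] T3.cas  hit  (counter 4, T3.r 3)
[3] T2.load  rd  (counter 4, T2.r 4)
[4] T0.load  rd  (counter 4, T0.r 4)
[5] T2.cas  hit  (counter 5, T2.r 4)
[6] T2.load  rd  (counter 5, T2.r 5)
[7] T1.load  rd  (counter 5, T1.r 5)
[8] T1.cas  hit  (counter 6, T1.r 5)
[9] T0.cas  miss  (counter 6, T0.r 4)
[10] T2.cas  miss  (counter 6, T2.r 5)
[11] T0.load  rd  (counter 6, T0.r 6)
[12] T1.load  rd  (counter 6, T1.r 6)
[13] T0.cas  hit  (counter 7, T0.r 6)
[14] T0.load  rd  (counter 7, T0.r 7)
[15] T1.cas  miss  (counter 7, T1.r 6)
[16] T0.cas  hit  (counter 8, T0.r 7)

T2 = (1, 1)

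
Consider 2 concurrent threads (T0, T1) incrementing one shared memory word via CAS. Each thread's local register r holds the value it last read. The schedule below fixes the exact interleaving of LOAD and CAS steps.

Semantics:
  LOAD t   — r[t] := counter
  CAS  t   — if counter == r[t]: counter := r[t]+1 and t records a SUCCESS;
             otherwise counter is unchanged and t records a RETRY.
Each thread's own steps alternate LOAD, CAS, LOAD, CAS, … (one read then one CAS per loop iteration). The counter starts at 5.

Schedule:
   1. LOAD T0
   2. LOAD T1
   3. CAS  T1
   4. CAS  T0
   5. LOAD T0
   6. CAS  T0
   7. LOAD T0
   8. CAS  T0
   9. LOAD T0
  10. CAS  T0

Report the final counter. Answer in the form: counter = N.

counter = 9

[1] T0.load  rd  (counter 5, T0.r 5)
[2] T1.load  rd  (counter 5, T1.r 5)
[3] T1.cas  hit  (counter 6, T1.r 5)
[4] T0.cas  miss  (counter 6, T0.r 5)
[5] T0.load  rd  (counter 6, T0.r 6)
[6] T0.cas  hit  (counter 7, T0.r 6)
[7] T0.load  rd  (counter 7, T0.r 7)
[8] T0.cas  hit  (counter 8, T0.r 7)
[9] T0.load  rd  (counter 8, T0.r 8)
[10] T0.cas  hit  (counter 9, T0.r 8)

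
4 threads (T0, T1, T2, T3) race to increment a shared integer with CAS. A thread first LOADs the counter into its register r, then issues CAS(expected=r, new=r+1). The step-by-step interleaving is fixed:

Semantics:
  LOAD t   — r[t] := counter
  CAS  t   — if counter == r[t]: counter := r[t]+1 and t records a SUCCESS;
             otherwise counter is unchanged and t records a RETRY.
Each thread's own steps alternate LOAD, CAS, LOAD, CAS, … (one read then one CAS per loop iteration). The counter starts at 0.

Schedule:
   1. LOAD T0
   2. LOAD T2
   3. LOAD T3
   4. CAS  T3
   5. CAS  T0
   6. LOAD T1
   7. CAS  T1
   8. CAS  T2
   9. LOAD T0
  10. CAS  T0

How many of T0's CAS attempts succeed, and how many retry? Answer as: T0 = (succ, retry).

1. LOAD T0 → mem=0 r[T0]=0 [LOAD]
2. LOAD T2 → mem=0 r[T2]=0 [LOAD]
3. LOAD T3 → mem=0 r[T3]=0 [LOAD]
4. CAS T3 → mem=1 r[T3]=0 [OK]
5. CAS T0 → mem=1 r[T0]=0 [RETRY]
6. LOAD T1 → mem=1 r[T1]=1 [LOAD]
7. CAS T1 → mem=2 r[T1]=1 [OK]
8. CAS T2 → mem=2 r[T2]=0 [RETRY]
9. LOAD T0 → mem=2 r[T0]=2 [LOAD]
10. CAS T0 → mem=3 r[T0]=2 [OK]

T0 = (1, 1)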